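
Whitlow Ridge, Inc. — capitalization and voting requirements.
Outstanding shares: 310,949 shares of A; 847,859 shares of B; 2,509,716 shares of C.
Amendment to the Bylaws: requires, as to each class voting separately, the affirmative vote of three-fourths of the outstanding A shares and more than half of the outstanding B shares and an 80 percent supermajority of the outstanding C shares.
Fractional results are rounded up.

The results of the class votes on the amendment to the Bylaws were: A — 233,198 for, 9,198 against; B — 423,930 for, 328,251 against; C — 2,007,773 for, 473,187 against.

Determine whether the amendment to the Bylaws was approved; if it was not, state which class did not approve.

Not approved — the A shares did not give the required vote.

A: 3/4 of 310949 = 233211.75, rounded up to 233212; 233,212 required, 233,198 in favor — not approved.
B: a majority of 847859 is 423930; 423,930 required, 423,930 in favor — approved.
C: 4/5 of 2509716 = 2007772.80, rounded up to 2007773; 2,007,773 required, 2,007,773 in favor — approved.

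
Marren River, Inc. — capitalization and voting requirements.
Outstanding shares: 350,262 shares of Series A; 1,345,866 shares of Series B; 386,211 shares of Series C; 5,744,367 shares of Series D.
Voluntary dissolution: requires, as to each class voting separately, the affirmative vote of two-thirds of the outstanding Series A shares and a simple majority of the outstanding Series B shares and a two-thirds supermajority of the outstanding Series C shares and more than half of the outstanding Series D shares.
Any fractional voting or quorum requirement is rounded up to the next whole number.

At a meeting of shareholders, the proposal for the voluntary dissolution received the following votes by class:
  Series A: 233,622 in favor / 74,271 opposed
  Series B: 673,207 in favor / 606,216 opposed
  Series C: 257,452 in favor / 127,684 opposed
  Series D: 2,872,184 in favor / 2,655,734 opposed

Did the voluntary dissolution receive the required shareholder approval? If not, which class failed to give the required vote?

Series A: 2/3 of 350262 = 233508; 233,508 required, 233,622 in favor — approved.
Series B: a majority of 1345866 is 672934; 672,934 required, 673,207 in favor — approved.
Series C: 2/3 of 386211 = 257474; 257,474 required, 257,452 in favor — not approved.
Series D: a majority of 5744367 is 2872184; 2,872,184 required, 2,872,184 in favor — approved.

Not approved — the Series C shares did not give the required vote.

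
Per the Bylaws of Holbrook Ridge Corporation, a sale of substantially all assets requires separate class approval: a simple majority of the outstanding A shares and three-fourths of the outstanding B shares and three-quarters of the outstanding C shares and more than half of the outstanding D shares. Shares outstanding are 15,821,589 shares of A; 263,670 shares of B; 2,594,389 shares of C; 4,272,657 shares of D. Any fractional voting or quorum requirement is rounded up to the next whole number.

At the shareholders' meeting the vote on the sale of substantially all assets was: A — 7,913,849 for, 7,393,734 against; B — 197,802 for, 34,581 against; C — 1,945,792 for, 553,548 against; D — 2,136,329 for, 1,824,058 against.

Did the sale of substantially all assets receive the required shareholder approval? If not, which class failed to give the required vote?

Approved — every class gave the required vote.

A: a majority of 15821589 is 7910795; 7,910,795 required, 7,913,849 in favor — approved.
B: 3/4 of 263670 = 197752.50, rounded up to 197753; 197,753 required, 197,802 in favor — approved.
C: 3/4 of 2594389 = 1945791.75, rounded up to 1945792; 1,945,792 required, 1,945,792 in favor — approved.
D: a majority of 4272657 is 2136329; 2,136,329 required, 2,136,329 in favor — approved.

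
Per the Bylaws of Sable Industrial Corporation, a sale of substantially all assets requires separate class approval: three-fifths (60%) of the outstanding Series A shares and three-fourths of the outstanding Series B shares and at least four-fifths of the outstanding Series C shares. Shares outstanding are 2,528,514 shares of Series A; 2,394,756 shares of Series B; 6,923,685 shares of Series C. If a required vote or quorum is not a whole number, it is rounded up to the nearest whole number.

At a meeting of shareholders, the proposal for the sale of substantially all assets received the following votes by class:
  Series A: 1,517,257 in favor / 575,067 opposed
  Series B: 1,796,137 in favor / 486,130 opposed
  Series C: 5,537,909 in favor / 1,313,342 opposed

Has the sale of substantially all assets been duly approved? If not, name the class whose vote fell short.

Series A: 3/5 of 2528514 = 1517108.40, rounded up to 1517109; 1,517,109 required, 1,517,257 in favor — approved.
Series B: 3/4 of 2394756 = 1796067; 1,796,067 required, 1,796,137 in favor — approved.
Series C: 4/5 of 6923685 = 5538948; 5,538,948 required, 5,537,909 in favor — not approved.

Not approved — the Series C shares did not give the required vote.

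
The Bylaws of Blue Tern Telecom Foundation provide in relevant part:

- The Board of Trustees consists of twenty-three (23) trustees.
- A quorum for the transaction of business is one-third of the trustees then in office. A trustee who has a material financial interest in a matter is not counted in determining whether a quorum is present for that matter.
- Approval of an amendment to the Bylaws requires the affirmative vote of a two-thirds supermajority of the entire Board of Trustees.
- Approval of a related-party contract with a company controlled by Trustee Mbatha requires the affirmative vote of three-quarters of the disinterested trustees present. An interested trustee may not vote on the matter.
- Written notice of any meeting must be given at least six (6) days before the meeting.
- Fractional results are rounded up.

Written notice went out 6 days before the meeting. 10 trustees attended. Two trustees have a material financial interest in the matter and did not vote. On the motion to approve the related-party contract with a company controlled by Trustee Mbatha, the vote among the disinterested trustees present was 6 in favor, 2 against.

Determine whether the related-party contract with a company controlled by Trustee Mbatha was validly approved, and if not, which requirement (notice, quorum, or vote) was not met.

Valid — all requirements satisfied.

Notice: 6 days given; 6 required (6 ≥ 6). Satisfied.
Quorum: 10 present, but the 2 interested trustees do not count, leaving 8. Quorum is 8. Satisfied.
Vote: the related-party contract with a company controlled by Trustee Mbatha requires three-fourths of the disinterested trustees present (10 − 2 = 8). 3/4 of 8 = 6, so 6 affirmative votes are needed; 6 voted in favor. Satisfied.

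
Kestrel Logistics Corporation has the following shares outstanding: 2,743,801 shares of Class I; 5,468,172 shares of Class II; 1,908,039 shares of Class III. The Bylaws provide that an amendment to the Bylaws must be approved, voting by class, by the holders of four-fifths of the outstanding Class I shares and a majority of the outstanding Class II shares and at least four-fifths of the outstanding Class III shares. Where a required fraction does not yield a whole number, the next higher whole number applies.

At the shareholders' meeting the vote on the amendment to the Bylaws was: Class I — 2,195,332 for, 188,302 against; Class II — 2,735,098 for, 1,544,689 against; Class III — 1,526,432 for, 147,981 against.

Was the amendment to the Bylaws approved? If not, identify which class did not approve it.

Class I: 4/5 of 2743801 = 2195040.80, rounded up to 2195041; 2,195,041 required, 2,195,332 in favor — approved.
Class II: a majority of 5468172 is 2734087; 2,734,087 required, 2,735,098 in favor — approved.
Class III: 4/5 of 1908039 = 1526431.20, rounded up to 1526432; 1,526,432 required, 1,526,432 in favor — approved.

Approved — every class gave the required vote.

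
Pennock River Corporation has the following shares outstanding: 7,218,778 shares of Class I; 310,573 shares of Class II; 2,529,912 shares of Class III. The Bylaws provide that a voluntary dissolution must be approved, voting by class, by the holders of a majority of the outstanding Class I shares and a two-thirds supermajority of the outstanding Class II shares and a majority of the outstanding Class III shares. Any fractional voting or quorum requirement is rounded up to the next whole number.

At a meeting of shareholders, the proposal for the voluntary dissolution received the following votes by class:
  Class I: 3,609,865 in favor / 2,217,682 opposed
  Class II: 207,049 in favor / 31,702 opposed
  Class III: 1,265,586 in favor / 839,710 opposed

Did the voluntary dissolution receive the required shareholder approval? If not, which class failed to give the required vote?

Approved — every class gave the required vote.

Class I: a majority of 7218778 is 3609390; 3,609,390 required, 3,609,865 in favor — approved.
Class II: 2/3 of 310573 = 207048.67, rounded up to 207049; 207,049 required, 207,049 in favor — approved.
Class III: a majority of 2529912 is 1264957; 1,264,957 required, 1,265,586 in favor — approved.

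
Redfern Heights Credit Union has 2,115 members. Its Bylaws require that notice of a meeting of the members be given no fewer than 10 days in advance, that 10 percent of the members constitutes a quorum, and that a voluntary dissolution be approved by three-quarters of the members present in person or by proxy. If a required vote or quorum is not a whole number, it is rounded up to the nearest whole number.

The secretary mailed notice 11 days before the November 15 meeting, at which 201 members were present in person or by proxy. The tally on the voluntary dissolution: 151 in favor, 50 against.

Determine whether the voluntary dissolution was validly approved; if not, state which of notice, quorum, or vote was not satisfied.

Notice: 11 days given; 10 required. Satisfied.
Quorum: 10% of 2,115 = 211.50, rounded up to 212; 201 present. Not satisfied.
Vote: requires three-fourths of those present (201); 3/4 of 201 = 150.75, rounded up to 151, so 151 needed; 151 in favor. Satisfied.

Invalid — quorum requirement not satisfied.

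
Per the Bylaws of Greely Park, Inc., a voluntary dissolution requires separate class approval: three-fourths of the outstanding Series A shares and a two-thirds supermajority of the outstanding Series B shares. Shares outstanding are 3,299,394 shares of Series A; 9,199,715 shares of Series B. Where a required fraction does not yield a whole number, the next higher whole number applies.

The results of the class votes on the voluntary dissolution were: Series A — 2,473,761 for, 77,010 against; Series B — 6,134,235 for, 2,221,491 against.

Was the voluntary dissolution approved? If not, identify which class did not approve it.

Not approved — the Series A shares did not give the required vote.

Series A: 3/4 of 3299394 = 2474545.50, rounded up to 2474546; 2,474,546 required, 2,473,761 in favor — not approved.
Series B: 2/3 of 9199715 = 6133143.33, rounded up to 6133144; 6,133,144 required, 6,134,235 in favor — approved.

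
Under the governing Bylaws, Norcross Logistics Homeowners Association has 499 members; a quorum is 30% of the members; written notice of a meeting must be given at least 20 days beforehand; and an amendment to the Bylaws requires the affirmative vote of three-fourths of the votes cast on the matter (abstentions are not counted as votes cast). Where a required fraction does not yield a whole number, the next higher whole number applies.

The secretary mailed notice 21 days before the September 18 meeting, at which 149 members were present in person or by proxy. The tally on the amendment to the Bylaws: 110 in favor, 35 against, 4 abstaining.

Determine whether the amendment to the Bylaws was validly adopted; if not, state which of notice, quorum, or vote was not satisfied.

Notice: 21 days given; 20 required. Satisfied.
Quorum: 30% of 499 = 149.70, rounded up to 150; 149 present. Not satisfied.
Vote: requires three-fourths of the votes cast (149 − 4 abstaining = 145); 3/4 of 145 = 108.75, rounded up to 109, so 109 needed; 110 in favor. Satisfied.

Invalid — quorum requirement not satisfied.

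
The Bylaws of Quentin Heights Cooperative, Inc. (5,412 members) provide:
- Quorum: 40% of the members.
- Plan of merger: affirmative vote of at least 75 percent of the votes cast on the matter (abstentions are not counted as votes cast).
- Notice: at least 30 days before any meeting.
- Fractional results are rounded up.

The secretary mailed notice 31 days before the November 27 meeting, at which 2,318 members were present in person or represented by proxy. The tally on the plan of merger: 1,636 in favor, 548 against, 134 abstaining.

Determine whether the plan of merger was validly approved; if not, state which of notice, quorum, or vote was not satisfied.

Invalid — vote requirement not satisfied.

Notice: 31 days given; 30 required. Satisfied.
Quorum: 40% of 5,412 = 2,164.80, rounded up to 2,165; 2,318 present. Satisfied.
Vote: requires three-fourths of the votes cast (2,318 − 134 abstaining = 2,184); 3/4 of 2184 = 1638, so 1,638 needed; 1,636 in favor. Not satisfied.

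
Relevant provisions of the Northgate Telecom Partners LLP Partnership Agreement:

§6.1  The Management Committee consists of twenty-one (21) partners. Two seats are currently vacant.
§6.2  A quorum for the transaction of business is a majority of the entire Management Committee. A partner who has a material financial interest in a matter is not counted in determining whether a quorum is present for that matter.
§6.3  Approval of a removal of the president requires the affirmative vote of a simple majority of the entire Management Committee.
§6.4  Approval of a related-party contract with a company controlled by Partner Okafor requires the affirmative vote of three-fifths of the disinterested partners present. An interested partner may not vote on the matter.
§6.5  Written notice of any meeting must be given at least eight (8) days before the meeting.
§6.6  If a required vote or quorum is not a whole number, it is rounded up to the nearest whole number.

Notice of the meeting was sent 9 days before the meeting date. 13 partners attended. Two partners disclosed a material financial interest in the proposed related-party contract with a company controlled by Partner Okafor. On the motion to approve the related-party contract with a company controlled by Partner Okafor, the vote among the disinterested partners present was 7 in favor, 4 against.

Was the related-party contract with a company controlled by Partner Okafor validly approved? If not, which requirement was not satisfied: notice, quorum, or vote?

Valid — all requirements satisfied.

Notice: 9 days given; 8 required (9 ≥ 8). Satisfied.
Quorum: 13 present, but the 2 interested partners do not count, leaving 11. Quorum is 11. Satisfied.
Vote: the related-party contract with a company controlled by Partner Okafor requires three-fifths of the disinterested partners present (13 − 2 = 11). 3/5 of 11 = 6.60, rounded up to 7, so 7 affirmative votes are needed; 7 voted in favor. Satisfied.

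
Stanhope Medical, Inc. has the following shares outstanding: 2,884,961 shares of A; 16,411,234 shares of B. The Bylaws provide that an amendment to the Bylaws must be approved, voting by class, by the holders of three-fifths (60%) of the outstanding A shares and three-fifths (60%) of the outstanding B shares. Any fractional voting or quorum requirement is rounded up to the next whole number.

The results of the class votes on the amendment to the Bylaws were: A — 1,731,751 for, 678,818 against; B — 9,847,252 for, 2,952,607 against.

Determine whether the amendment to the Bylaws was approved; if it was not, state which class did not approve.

A: 3/5 of 2884961 = 1730976.60, rounded up to 1730977; 1,730,977 required, 1,731,751 in favor — approved.
B: 3/5 of 16411234 = 9846740.40, rounded up to 9846741; 9,846,741 required, 9,847,252 in favor — approved.

Approved — every class gave the required vote.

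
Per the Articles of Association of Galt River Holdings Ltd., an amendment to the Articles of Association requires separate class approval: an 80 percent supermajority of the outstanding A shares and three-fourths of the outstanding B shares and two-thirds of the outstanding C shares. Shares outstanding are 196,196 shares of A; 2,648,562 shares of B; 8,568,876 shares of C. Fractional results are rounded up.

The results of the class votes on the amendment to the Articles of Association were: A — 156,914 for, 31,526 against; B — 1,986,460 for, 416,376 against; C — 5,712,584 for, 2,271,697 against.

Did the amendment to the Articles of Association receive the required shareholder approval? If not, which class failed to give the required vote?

Not approved — the A shares did not give the required vote.

A: 4/5 of 196196 = 156956.80, rounded up to 156957; 156,957 required, 156,914 in favor — not approved.
B: 3/4 of 2648562 = 1986421.50, rounded up to 1986422; 1,986,422 required, 1,986,460 in favor — approved.
C: 2/3 of 8568876 = 5712584; 5,712,584 required, 5,712,584 in favor — approved.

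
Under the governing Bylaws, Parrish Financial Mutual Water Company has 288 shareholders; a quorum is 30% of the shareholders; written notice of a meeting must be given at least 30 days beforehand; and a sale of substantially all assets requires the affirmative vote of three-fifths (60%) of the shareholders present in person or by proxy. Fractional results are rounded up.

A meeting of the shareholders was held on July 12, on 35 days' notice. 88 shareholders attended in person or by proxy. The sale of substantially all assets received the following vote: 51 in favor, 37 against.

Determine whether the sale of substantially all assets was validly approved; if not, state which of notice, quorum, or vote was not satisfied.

Notice: 35 days given; 30 required. Satisfied.
Quorum: 30% of 288 = 86.40, rounded up to 87; 88 present. Satisfied.
Vote: requires three-fifths of those present (88); 3/5 of 88 = 52.80, rounded up to 53, so 53 needed; 51 in favor. Not satisfied.

Invalid — vote requirement not satisfied.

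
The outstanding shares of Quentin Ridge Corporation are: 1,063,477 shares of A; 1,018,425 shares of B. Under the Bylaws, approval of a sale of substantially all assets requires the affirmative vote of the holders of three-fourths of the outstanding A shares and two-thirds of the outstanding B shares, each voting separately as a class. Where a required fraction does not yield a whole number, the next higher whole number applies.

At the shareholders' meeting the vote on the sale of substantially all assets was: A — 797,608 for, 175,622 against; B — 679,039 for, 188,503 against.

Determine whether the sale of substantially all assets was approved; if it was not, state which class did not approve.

A: 3/4 of 1063477 = 797607.75, rounded up to 797608; 797,608 required, 797,608 in favor — approved.
B: 2/3 of 1018425 = 678950; 678,950 required, 679,039 in favor — approved.

Approved — every class gave the required vote.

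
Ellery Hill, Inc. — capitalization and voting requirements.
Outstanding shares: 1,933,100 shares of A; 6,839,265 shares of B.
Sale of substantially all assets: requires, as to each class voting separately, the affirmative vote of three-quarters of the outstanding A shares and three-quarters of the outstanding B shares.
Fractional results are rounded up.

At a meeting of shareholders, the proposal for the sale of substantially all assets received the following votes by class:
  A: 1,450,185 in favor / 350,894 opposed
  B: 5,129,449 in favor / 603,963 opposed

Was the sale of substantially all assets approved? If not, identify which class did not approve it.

Approved — every class gave the required vote.

A: 3/4 of 1933100 = 1449825; 1,449,825 required, 1,450,185 in favor — approved.
B: 3/4 of 6839265 = 5129448.75, rounded up to 5129449; 5,129,449 required, 5,129,449 in favor — approved.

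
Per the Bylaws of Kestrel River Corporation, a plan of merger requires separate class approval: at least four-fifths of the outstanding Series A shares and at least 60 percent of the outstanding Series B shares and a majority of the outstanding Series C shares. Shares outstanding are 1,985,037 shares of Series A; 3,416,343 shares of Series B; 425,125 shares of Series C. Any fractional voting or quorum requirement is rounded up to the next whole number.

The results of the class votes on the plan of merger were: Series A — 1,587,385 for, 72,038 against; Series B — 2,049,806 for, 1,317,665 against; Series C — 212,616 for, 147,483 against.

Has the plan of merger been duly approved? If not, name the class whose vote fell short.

Not approved — the Series A shares did not give the required vote.

Series A: 4/5 of 1985037 = 1588029.60, rounded up to 1588030; 1,588,030 required, 1,587,385 in favor — not approved.
Series B: 3/5 of 3416343 = 2049805.80, rounded up to 2049806; 2,049,806 required, 2,049,806 in favor — approved.
Series C: a majority of 425125 is 212563; 212,563 required, 212,616 in favor — approved.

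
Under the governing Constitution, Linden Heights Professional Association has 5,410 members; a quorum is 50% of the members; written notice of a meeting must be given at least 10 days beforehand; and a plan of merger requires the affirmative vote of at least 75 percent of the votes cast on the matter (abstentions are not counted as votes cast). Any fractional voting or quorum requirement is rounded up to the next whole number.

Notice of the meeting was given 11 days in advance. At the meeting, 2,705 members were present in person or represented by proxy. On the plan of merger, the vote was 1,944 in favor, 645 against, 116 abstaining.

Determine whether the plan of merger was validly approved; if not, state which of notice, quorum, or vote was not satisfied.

Notice: 11 days given; 10 required. Satisfied.
Quorum: 50% of 5,410 = 2,705; 2,705 present. Satisfied.
Vote: requires three-fourths of the votes cast (2,705 − 116 abstaining = 2,589); 3/4 of 2589 = 1941.75, rounded up to 1942, so 1,942 needed; 1,944 in favor. Satisfied.

Valid — all requirements satisfied.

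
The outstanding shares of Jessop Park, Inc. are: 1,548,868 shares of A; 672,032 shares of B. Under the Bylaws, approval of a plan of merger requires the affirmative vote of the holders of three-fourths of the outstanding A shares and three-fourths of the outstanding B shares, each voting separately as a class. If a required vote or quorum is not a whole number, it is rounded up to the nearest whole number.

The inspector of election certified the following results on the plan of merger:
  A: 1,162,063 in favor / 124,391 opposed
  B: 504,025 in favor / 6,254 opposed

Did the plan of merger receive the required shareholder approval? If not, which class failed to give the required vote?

A: 3/4 of 1548868 = 1161651; 1,161,651 required, 1,162,063 in favor — approved.
B: 3/4 of 672032 = 504024; 504,024 required, 504,025 in favor — approved.

Approved — every class gave the required vote.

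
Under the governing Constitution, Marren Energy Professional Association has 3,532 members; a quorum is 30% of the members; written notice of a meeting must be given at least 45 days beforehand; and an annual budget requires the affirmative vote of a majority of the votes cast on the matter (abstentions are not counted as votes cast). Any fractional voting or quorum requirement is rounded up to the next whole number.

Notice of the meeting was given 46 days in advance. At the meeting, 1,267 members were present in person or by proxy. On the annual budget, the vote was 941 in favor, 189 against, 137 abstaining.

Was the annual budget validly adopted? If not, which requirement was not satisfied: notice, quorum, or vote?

Notice: 46 days given; 45 required. Satisfied.
Quorum: 30% of 3,532 = 1,059.60, rounded up to 1,060; 1,267 present. Satisfied.
Vote: requires a majority of the votes cast (1,267 − 137 abstaining = 1,130); a majority of 1130 is 566, so 566 needed; 941 in favor. Satisfied.

Valid — all requirements satisfied.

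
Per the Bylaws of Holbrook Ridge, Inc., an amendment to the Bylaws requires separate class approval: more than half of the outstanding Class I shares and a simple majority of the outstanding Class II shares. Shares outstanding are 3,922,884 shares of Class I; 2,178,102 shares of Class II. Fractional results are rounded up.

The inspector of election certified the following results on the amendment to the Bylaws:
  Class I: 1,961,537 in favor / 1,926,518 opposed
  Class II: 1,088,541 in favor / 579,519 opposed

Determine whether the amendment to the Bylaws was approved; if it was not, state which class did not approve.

Class I: a majority of 3922884 is 1961443; 1,961,443 required, 1,961,537 in favor — approved.
Class II: a majority of 2178102 is 1089052; 1,089,052 required, 1,088,541 in favor — not approved.

Not approved — the Class II shares did not give the required vote.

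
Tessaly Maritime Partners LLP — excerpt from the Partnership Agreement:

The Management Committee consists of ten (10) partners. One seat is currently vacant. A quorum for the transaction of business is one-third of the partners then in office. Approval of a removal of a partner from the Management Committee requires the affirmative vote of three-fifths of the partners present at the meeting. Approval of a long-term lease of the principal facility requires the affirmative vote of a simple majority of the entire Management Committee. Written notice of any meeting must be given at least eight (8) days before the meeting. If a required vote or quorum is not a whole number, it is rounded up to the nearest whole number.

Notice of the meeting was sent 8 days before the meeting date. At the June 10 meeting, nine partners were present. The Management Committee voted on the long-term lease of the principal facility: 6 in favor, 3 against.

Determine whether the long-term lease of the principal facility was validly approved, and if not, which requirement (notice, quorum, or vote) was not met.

Notice: 8 days given; 8 required (8 ≥ 8). Satisfied.
Quorum: 9 present; quorum is 3. Satisfied.
Vote: the long-term lease of the principal facility requires a majority of the entire Management Committee (10). A majority of 10 is 6, so 6 affirmative votes are needed; 6 voted in favor. Satisfied.

Valid — all requirements satisfied.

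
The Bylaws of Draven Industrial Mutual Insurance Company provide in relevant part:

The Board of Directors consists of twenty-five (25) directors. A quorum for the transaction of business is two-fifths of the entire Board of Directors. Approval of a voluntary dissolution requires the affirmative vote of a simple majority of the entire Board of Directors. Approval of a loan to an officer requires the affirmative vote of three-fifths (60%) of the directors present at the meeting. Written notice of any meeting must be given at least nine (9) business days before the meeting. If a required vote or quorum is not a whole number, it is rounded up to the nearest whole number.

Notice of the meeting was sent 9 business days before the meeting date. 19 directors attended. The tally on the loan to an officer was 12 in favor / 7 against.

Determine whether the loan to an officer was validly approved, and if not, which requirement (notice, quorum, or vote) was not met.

Valid — all requirements satisfied.

Notice: 9 business days given; 9 required (9 ≥ 9). Satisfied.
Quorum: 19 present; quorum is 10. Satisfied.
Vote: the loan to an officer requires three-fifths of the directors present (19). 3/5 of 19 = 11.40, rounded up to 12, so 12 affirmative votes are needed; 12 voted in favor. Satisfied.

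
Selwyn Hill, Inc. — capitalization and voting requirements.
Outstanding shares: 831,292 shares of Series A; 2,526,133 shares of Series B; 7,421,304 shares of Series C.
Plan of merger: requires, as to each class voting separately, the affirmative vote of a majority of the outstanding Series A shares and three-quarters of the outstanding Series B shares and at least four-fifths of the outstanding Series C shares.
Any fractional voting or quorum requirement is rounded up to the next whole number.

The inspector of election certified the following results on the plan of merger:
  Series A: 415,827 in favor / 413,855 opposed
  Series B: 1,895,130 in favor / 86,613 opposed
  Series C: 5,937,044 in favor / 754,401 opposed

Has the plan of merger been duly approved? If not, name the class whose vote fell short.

Approved — every class gave the required vote.

Series A: a majority of 831292 is 415647; 415,647 required, 415,827 in favor — approved.
Series B: 3/4 of 2526133 = 1894599.75, rounded up to 1894600; 1,894,600 required, 1,895,130 in favor — approved.
Series C: 4/5 of 7421304 = 5937043.20, rounded up to 5937044; 5,937,044 required, 5,937,044 in favor — approved.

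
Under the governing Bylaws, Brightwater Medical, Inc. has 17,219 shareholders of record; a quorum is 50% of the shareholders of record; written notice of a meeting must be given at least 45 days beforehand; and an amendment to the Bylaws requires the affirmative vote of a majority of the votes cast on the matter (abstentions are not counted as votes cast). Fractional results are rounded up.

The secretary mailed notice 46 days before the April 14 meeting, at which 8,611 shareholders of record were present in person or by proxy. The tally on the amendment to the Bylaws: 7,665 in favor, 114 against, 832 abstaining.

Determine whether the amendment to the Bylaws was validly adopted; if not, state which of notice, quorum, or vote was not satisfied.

Notice: 46 days given; 45 required. Satisfied.
Quorum: 50% of 17,219 = 8,609.50, rounded up to 8,610; 8,611 present. Satisfied.
Vote: requires a majority of the votes cast (8,611 − 832 abstaining = 7,779); a majority of 7779 is 3890, so 3,890 needed; 7,665 in favor. Satisfied.

Valid — all requirements satisfied.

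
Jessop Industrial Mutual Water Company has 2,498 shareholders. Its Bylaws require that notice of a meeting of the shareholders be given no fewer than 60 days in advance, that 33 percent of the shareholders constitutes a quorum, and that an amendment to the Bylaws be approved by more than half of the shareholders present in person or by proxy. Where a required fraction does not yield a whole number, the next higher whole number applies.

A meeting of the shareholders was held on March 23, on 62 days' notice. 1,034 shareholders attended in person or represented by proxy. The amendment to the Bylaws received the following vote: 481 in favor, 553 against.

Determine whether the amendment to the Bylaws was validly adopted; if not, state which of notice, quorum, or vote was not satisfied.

Invalid — vote requirement not satisfied.

Notice: 62 days given; 60 required. Satisfied.
Quorum: 33% of 2,498 = 824.34, rounded up to 825; 1,034 present. Satisfied.
Vote: requires a majority of those present (1,034); a majority of 1034 is 518, so 518 needed; 481 in favor. Not satisfied.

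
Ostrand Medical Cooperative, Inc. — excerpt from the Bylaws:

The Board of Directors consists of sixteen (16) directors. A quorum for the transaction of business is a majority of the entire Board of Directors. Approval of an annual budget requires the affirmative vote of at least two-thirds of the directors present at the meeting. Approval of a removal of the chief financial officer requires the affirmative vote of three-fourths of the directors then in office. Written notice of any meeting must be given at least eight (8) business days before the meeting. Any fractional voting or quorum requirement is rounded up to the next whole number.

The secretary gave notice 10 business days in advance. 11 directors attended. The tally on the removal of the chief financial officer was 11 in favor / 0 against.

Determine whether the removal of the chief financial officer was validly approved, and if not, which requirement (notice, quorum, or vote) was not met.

Notice: 10 business days given; 8 required (10 ≥ 8). Satisfied.
Quorum: 11 present; quorum is 9. Satisfied.
Vote: the removal of the chief financial officer requires three-fourths of the directors then in office (16). 3/4 of 16 = 12, so 12 affirmative votes are needed; 11 voted in favor. Not satisfied.

Invalid — vote requirement not satisfied.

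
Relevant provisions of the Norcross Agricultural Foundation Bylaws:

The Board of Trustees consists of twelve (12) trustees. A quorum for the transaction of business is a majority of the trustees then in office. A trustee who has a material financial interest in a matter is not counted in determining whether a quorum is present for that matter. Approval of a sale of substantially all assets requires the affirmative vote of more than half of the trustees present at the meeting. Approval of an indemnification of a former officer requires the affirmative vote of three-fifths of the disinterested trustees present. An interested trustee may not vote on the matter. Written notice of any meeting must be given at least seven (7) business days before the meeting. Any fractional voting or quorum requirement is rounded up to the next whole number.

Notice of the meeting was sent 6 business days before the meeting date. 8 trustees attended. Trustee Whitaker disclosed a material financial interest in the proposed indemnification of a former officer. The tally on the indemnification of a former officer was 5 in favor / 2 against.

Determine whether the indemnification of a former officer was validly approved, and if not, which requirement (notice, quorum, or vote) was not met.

Invalid — notice requirement not satisfied.

Notice: 6 business days given; 7 required (6 < 7). Not satisfied.
Quorum: 8 present, but the 1 interested trustee does not count, leaving 7. Quorum is 7. Satisfied.
Vote: the indemnification of a former officer requires three-fifths of the disinterested trustees present (8 − 1 = 7). 3/5 of 7 = 4.20, rounded up to 5, so 5 affirmative votes are needed; 5 voted in favor. Satisfied.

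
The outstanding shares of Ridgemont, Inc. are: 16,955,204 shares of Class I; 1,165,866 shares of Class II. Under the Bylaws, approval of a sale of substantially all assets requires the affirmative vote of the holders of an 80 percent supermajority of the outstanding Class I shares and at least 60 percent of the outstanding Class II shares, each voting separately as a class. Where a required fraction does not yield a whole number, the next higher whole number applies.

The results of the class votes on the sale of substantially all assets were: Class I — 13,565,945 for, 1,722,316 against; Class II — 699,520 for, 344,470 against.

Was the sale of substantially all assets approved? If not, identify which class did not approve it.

Approved — every class gave the required vote.

Class I: 4/5 of 16955204 = 13564163.20, rounded up to 13564164; 13,564,164 required, 13,565,945 in favor — approved.
Class II: 3/5 of 1165866 = 699519.60, rounded up to 699520; 699,520 required, 699,520 in favor — approved.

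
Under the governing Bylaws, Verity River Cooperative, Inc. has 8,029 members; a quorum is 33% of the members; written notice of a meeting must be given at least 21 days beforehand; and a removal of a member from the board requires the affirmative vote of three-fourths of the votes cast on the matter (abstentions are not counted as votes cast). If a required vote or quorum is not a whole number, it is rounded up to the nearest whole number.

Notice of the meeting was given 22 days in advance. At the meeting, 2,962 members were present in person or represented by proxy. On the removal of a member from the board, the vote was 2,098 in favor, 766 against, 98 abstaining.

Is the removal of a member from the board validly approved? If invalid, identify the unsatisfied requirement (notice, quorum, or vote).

Notice: 22 days given; 21 required. Satisfied.
Quorum: 33% of 8,029 = 2,649.57, rounded up to 2,650; 2,962 present. Satisfied.
Vote: requires three-fourths of the votes cast (2,962 − 98 abstaining = 2,864); 3/4 of 2864 = 2148, so 2,148 needed; 2,098 in favor. Not satisfied.

Invalid — vote requirement not satisfied.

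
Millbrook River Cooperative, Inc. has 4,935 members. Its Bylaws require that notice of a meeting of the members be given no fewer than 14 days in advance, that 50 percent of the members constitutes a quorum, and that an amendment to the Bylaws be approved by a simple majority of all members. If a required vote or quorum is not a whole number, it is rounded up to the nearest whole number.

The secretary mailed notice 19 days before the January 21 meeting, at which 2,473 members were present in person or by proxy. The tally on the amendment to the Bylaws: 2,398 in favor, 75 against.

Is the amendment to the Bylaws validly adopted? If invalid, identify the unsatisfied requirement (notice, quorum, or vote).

Invalid — vote requirement not satisfied.

Notice: 19 days given; 14 required. Satisfied.
Quorum: 50% of 4,935 = 2,467.50, rounded up to 2,468; 2,473 present. Satisfied.
Vote: requires a majority of all members (4,935); a majority of 4935 is 2468, so 2,468 needed; 2,398 in favor. Not satisfied.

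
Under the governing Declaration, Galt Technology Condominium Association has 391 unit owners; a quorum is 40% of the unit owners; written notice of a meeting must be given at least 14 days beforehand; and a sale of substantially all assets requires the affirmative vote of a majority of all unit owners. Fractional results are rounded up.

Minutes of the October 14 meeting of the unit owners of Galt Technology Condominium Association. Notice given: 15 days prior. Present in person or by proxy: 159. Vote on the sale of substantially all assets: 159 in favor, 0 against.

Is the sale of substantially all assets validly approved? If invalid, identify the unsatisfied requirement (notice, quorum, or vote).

Notice: 15 days given; 14 required. Satisfied.
Quorum: 40% of 391 = 156.40, rounded up to 157; 159 present. Satisfied.
Vote: requires a majority of all unit owners (391); a majority of 391 is 196, so 196 needed; 159 in favor. Not satisfied.

Invalid — vote requirement not satisfied.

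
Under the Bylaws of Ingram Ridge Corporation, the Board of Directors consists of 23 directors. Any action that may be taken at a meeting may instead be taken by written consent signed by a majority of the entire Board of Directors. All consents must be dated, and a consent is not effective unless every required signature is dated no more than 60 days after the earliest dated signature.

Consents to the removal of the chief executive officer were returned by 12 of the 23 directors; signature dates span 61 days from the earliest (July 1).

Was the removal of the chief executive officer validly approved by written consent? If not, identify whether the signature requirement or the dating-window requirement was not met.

Not effective — dating-window requirement not satisfied.

Signatures required: a majority of 23 — a majority of 23 is 12, so 12 needed; 12 signed. Sufficient.
Dating window: the latest signature is 61 days after the earliest; the limit is 60 days. Outside the window.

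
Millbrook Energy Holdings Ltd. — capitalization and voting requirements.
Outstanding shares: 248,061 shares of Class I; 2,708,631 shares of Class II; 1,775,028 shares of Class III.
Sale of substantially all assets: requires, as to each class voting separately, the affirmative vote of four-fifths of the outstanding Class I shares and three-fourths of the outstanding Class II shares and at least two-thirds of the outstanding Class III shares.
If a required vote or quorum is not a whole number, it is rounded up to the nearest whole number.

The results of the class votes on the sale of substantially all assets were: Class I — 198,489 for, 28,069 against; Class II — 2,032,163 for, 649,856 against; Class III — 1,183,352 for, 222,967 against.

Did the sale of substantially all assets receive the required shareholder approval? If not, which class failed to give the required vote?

Class I: 4/5 of 248061 = 198448.80, rounded up to 198449; 198,449 required, 198,489 in favor — approved.
Class II: 3/4 of 2708631 = 2031473.25, rounded up to 2031474; 2,031,474 required, 2,032,163 in favor — approved.
Class III: 2/3 of 1775028 = 1183352; 1,183,352 required, 1,183,352 in favor — approved.

Approved — every class gave the required vote.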